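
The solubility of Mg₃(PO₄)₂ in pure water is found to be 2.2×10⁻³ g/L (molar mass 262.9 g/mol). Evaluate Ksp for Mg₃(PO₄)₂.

Convert to molarity: s = 2.2×10⁻³ / 262.9 = 8.368×10⁻⁶ mol/L
Mg₃(PO₄)₂(s) ⇌ 3 Mg²⁺(aq) + 2 PO₄³⁻(aq)
With molar solubility s: [Mg²⁺] = 3s, [PO₄³⁻] = 2s.
Ksp = [Mg²⁺]^3[PO₄³⁻]^2 = (3s)^3 · (2s)^2 = 108s^5
Ksp = 108 × (8.368×10⁻⁶)^5 = 4.4×10⁻²⁴

Ksp = 4.4×10⁻²⁴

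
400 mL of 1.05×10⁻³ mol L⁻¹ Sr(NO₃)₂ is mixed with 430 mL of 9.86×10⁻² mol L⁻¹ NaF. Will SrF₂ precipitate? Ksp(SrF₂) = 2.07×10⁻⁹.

Yes

After mixing, V = 400 mL + 430 mL = 830 mL.
[Sr²⁺] = (1.05×10⁻³)(400)/830 = 5.06×10⁻⁴ mol L⁻¹
[F⁻] = (9.86×10⁻²)(430)/830 = 5.11×10⁻² mol L⁻¹
Q = [Sr²⁺][F⁻]^2 = 1.32×10⁻⁶
Q = 1.32×10⁻⁶ > Ksp = 2.07×10⁻⁹, so the solution is supersaturated and SrF₂ precipitates.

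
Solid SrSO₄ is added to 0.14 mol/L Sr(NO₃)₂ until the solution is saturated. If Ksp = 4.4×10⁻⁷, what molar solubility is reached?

3.1×10⁻⁶ M

SrSO₄(s) ⇌ Sr²⁺(aq) + SO₄²⁻(aq)
Let s be the solubility of SrSO₄ here. The common ion gives [Sr²⁺] ≈ 0.14 mol/L, and [SO₄²⁻] = s.
Ksp = [Sr²⁺][SO₄²⁻] = (0.14)s
s = 4.4×10⁻⁷ / (0.14) = 3.1×10⁻⁶
s = 3.1×10⁻⁶ mol/L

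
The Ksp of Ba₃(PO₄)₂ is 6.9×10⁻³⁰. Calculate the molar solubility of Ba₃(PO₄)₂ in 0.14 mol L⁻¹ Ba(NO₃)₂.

2.5×10⁻¹⁴ M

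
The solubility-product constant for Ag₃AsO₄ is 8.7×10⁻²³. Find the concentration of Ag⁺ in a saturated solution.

4.0×10⁻⁶ M

Ag₃AsO₄(s) ⇌ 3 Ag⁺(aq) + AsO₄³⁻(aq)
For each mole of Ag₃AsO₄ that dissolves per liter, [Ag⁺] = 3s and [AsO₄³⁻] = s; let s denote this solubility.
Ksp = [Ag⁺]^3[AsO₄³⁻] = (3s)^3 · s = 27s^4 = 8.7×10⁻²³
s = 1.3×10⁻⁶ mol L⁻¹
[Ag⁺] = 3s = 4.0×10⁻⁶ mol L⁻¹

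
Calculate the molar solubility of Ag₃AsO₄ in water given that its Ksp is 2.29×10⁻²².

Ag₃AsO₄(s) ⇌ 3 Ag⁺(aq) + AsO₄³⁻(aq)
Call the molar solubility s, so that [Ag⁺] = 3s and [AsO₄³⁻] = s.
Ksp = [Ag⁺]^3[AsO₄³⁻] = (3s)^3 · s = 27s^4
27s^4 = 2.29×10⁻²²  ⇒  s^4 = 8.48×10⁻²⁴
Taking the 4th root, s = 1.71×10⁻⁶ mol/L.

1.71×10⁻⁶ M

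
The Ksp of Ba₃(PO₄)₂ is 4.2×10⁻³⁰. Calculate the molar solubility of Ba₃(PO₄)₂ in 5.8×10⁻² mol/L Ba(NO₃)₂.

Ba₃(PO₄)₂(s) ⇌ 3 Ba²⁺(aq) + 2 PO₄³⁻(aq)
Ba²⁺ is already present at 5.8×10⁻² mol/L. If s mol/L of Ba₃(PO₄)₂ dissolves, [PO₄³⁻] = 2s while [Ba²⁺] ≈ 5.8×10⁻² mol/L.
Ksp = [Ba²⁺]^3[PO₄³⁻]^2 = (5.8×10⁻²)^3(2s)^2
(2s)^2 = 4.2×10⁻³⁰ / (5.8×10⁻²)^3 = 2.2×10⁻²⁶
s = 7.3×10⁻¹⁴ mol/L

7.3×10⁻¹⁴ M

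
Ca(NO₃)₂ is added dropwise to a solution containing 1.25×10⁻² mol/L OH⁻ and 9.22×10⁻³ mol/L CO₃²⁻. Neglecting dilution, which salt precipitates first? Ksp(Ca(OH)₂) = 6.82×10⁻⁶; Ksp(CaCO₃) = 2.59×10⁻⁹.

CaCO₃

A salt starts to precipitate once the ion product Q reaches its Ksp.
For Ca(OH)₂: [Ca²⁺] = (Ksp/[OH⁻]^2) = 4.36×10⁻² mol/L
For CaCO₃: [Ca²⁺] = (Ksp/[CO₃²⁻]) = 2.81×10⁻⁷ mol/L
Since CaCO₃ needs less Ca²⁺ to reach saturation, it precipitates first.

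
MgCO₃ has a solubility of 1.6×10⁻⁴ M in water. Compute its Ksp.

Ksp = 2.6×10⁻⁸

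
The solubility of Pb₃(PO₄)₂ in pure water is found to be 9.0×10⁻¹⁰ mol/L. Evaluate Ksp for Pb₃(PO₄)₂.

Ksp = 6.4×10⁻⁴⁴

Pb₃(PO₄)₂(s) ⇌ 3 Pb²⁺(aq) + 2 PO₄³⁻(aq)
Let s be the molar solubility. Then [Pb²⁺] = 3s and [PO₄³⁻] = 2s.
Ksp = [Pb²⁺]^3[PO₄³⁻]^2 = (3s)^3 · (2s)^2 = 108s^5
Ksp = 108 × (9.0×10⁻¹⁰)^5 = 6.4×10⁻⁴⁴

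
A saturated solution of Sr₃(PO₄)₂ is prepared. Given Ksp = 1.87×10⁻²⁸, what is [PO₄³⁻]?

2.23×10⁻⁶ M

Sr₃(PO₄)₂(s) ⇌ 3 Sr²⁺(aq) + 2 PO₄³⁻(aq)
Call the molar solubility s, so that [Sr²⁺] = 3s and [PO₄³⁻] = 2s.
Ksp = [Sr²⁺]^3[PO₄³⁻]^2 = (3s)^3 · (2s)^2 = 108s^5 = 1.87×10⁻²⁸
s = 1.12×10⁻⁶ mol L⁻¹
[PO₄³⁻] = 2s = 2.23×10⁻⁶ mol L⁻¹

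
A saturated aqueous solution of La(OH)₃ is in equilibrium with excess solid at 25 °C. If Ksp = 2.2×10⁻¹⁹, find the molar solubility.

9.5×10⁻⁶ M

La(OH)₃(s) ⇌ La³⁺(aq) + 3 OH⁻(aq)
For each mole of La(OH)₃ that dissolves per liter, [La³⁺] = s and [OH⁻] = 3s; let s denote this solubility.
Ksp = [La³⁺][OH⁻]^3 = s · (3s)^3 = 27s^4
27s^4 = 2.2×10⁻¹⁹  ⇒  s^4 = 8.1×10⁻²¹
s = (8.1×10⁻²¹)^(1/4) = 9.5×10⁻⁶ mol L⁻¹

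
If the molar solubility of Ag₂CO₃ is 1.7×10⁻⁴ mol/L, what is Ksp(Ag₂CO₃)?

Ag₂CO₃(s) ⇌ 2 Ag⁺(aq) + CO₃²⁻(aq)
With molar solubility s: [Ag⁺] = 2s, [CO₃²⁻] = s.
Ksp = [Ag⁺]^2[CO₃²⁻] = (2s)^2 · s = 4s^3
Ksp = 4 × (1.7×10⁻⁴)^3 = 2.0×10⁻¹¹

Ksp = 2.0×10⁻¹¹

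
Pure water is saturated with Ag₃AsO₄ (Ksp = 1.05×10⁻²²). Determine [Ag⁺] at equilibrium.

4.21×10⁻⁶ M

Ag₃AsO₄(s) ⇌ 3 Ag⁺(aq) + AsO₄³⁻(aq)
Let s be the molar solubility. Then [Ag⁺] = 3s and [AsO₄³⁻] = s.
Ksp = [Ag⁺]^3[AsO₄³⁻] = (3s)^3 · s = 27s^4 = 1.05×10⁻²²
s = 1.40×10⁻⁶ mol L⁻¹
[Ag⁺] = 3s = 4.21×10⁻⁶ mol L⁻¹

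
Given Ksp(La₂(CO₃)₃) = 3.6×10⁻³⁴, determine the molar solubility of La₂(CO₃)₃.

8.0×10⁻⁸ M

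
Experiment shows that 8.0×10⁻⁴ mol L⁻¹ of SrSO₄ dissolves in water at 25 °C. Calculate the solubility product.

Ksp = 6.4×10⁻⁷

SrSO₄(s) ⇌ Sr²⁺(aq) + SO₄²⁻(aq)
If s mol/L of SrSO₄ dissolves, [Sr²⁺] = s and [SO₄²⁻] = s.
Ksp = [Sr²⁺][SO₄²⁻] = s · s = s^2
Ksp = (8.0×10⁻⁴)^2 = 6.4×10⁻⁷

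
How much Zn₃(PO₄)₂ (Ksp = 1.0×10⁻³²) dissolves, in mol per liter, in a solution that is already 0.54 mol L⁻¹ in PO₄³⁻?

1.1×10⁻¹¹ M

Zn₃(PO₄)₂(s) ⇌ 3 Zn²⁺(aq) + 2 PO₄³⁻(aq)
With PO₄³⁻ already at 0.54 mol L⁻¹ and s small, take [PO₄³⁻] ≈ 0.54 mol L⁻¹ and [Zn²⁺] = 3s.
Ksp = [Zn²⁺]^3[PO₄³⁻]^2 = (3s)^3(0.54)^2
(3s)^3 = 1.0×10⁻³² / (0.54)^2 = 3.4×10⁻³²
s = 1.1×10⁻¹¹ mol L⁻¹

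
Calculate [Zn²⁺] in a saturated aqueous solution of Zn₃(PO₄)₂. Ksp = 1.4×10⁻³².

5.0×10⁻⁷ M

Zn₃(PO₄)₂(s) ⇌ 3 Zn²⁺(aq) + 2 PO₄³⁻(aq)
With molar solubility s: [Zn²⁺] = 3s, [PO₄³⁻] = 2s.
Ksp = [Zn²⁺]^3[PO₄³⁻]^2 = (3s)^3 · (2s)^2 = 108s^5 = 1.4×10⁻³²
s = 1.7×10⁻⁷ M
[Zn²⁺] = 3s = 5.0×10⁻⁷ M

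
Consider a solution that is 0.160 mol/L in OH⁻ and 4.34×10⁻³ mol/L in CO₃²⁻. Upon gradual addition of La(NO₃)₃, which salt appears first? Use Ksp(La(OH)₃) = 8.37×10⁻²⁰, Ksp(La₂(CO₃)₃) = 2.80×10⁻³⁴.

La(OH)₃

Precipitation of each salt begins when its ion product equals Ksp.
For La(OH)₃: [La³⁺] = (Ksp/[OH⁻]^3) = 2.04×10⁻¹⁷ mol/L
For La₂(CO₃)₃: [La³⁺] = (Ksp/[CO₃²⁻]^3)^(1/2) = 5.85×10⁻¹⁴ mol/L
The smaller threshold [La³⁺] is reached first, so La(OH)₃ precipitates first.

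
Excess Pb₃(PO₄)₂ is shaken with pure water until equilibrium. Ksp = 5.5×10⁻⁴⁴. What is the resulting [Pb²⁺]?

Pb₃(PO₄)₂(s) ⇌ 3 Pb²⁺(aq) + 2 PO₄³⁻(aq)
Let s be the molar solubility. Then [Pb²⁺] = 3s and [PO₄³⁻] = 2s.
Ksp = [Pb²⁺]^3[PO₄³⁻]^2 = (3s)^3 · (2s)^2 = 108s^5 = 5.5×10⁻⁴⁴
s = 8.7×10⁻¹⁰ mol/L
[Pb²⁺] = 3s = 2.6×10⁻⁹ mol/L

2.6×10⁻⁹ M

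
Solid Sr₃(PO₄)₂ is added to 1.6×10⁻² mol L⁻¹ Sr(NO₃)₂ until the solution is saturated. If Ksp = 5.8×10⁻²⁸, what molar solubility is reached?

5.9×10⁻¹² M

Sr₃(PO₄)₂(s) ⇌ 3 Sr²⁺(aq) + 2 PO₄³⁻(aq)
The solution already contains Sr²⁺ at 1.6×10⁻² mol L⁻¹. Let s be the molar solubility of Sr₃(PO₄)₂.
[Sr²⁺] ≈ 1.6×10⁻² mol L⁻¹ (common ion dominates); [PO₄³⁻] = 2s.
Ksp = [Sr²⁺]^3[PO₄³⁻]^2 = (1.6×10⁻²)^3(2s)^2
(2s)^2 = 5.8×10⁻²⁸ / (1.6×10⁻²)^3 = 1.4×10⁻²²
s = 5.9×10⁻¹² mol L⁻¹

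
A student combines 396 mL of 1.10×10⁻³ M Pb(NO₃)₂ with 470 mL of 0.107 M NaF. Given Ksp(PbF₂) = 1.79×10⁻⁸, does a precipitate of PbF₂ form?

The combined volume is 866 mL.
[Pb²⁺] = (1.10×10⁻³)(396)/866 = 5.03×10⁻⁴ M
[F⁻] = (0.107)(470)/866 = 5.81×10⁻² M
Q = [Pb²⁺][F⁻]^2 = 1.70×10⁻⁶
Because Q > Ksp (1.70×10⁻⁶ vs 1.79×10⁻⁸), a precipitate of PbF₂ forms.

Yes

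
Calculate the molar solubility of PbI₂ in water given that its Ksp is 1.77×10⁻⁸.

PbI₂(s) ⇌ Pb²⁺(aq) + 2 I⁻(aq)
For each mole of PbI₂ that dissolves per liter, [Pb²⁺] = s and [I⁻] = 2s; let s denote this solubility.
Ksp = [Pb²⁺][I⁻]^2 = s · (2s)^2 = 4s^3
4s^3 = 1.77×10⁻⁸  ⇒  s^3 = 4.43×10⁻⁹
s = 1.64×10⁻³ M

1.64×10⁻³ M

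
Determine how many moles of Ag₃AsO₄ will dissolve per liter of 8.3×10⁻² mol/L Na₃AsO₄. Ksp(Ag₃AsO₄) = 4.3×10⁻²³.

Ag₃AsO₄(s) ⇌ 3 Ag⁺(aq) + AsO₄³⁻(aq)
AsO₄³⁻ is already present at 8.3×10⁻² mol/L. If s mol/L of Ag₃AsO₄ dissolves, [Ag⁺] = 3s while [AsO₄³⁻] ≈ 8.3×10⁻² mol/L.
Ksp = [Ag⁺]^3[AsO₄³⁻] = (3s)^3(8.3×10⁻²)
(3s)^3 = 4.3×10⁻²³ / (8.3×10⁻²) = 5.2×10⁻²²
s = 2.7×10⁻⁸ mol/L

2.7×10⁻⁸ M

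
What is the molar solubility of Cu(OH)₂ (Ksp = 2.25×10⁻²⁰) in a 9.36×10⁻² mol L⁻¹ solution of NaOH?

2.57×10⁻¹⁸ M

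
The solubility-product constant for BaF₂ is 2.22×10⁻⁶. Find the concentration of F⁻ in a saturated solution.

BaF₂(s) ⇌ Ba²⁺(aq) + 2 F⁻(aq)
For each mole of BaF₂ that dissolves per liter, [Ba²⁺] = s and [F⁻] = 2s; let s denote this solubility.
Ksp = [Ba²⁺][F⁻]^2 = s · (2s)^2 = 4s^3 = 2.22×10⁻⁶
s = 8.22×10⁻³ mol/L
[F⁻] = 2s = 1.64×10⁻² mol/L

1.64×10⁻² M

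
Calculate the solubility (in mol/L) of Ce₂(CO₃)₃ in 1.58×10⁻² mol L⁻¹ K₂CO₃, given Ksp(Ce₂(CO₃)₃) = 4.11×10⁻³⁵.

Ce₂(CO₃)₃(s) ⇌ 2 Ce³⁺(aq) + 3 CO₃²⁻(aq)
With CO₃²⁻ already at 1.58×10⁻² mol L⁻¹ and s small, take [CO₃²⁻] ≈ 1.58×10⁻² mol L⁻¹ and [Ce³⁺] = 2s.
Ksp = [Ce³⁺]^2[CO₃²⁻]^3 = (2s)^2(1.58×10⁻²)^3
(2s)^2 = 4.11×10⁻³⁵ / (1.58×10⁻²)^3 = 1.04×10⁻²⁹
s = 1.61×10⁻¹⁵ mol L⁻¹

1.61×10⁻¹⁵ M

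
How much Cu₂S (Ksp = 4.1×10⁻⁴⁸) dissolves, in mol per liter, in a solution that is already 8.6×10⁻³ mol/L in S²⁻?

1.1×10⁻²³ M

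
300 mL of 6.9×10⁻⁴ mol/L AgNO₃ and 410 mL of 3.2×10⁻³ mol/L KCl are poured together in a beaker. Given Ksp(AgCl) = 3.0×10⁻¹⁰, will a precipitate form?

The combined volume is 710 mL.
[Ag⁺] = (6.9×10⁻⁴)(300)/710 = 2.9×10⁻⁴ mol/L
[Cl⁻] = (3.2×10⁻³)(410)/710 = 1.8×10⁻³ mol/L
Q = [Ag⁺][Cl⁻] = 5.4×10⁻⁷
Q = 5.4×10⁻⁷ > Ksp = 3.0×10⁻¹⁰, so the solution is supersaturated and AgCl precipitates.

Yes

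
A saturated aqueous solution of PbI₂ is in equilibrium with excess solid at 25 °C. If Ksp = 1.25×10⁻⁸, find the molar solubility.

PbI₂(s) ⇌ Pb²⁺(aq) + 2 I⁻(aq)
With molar solubility s: [Pb²⁺] = s, [I⁻] = 2s.
Ksp = [Pb²⁺][I⁻]^2 = s · (2s)^2 = 4s^3
4s^3 = 1.25×10⁻⁸  ⇒  s^3 = 3.13×10⁻⁹
s = 1.46×10⁻³ mol L⁻¹

1.46×10⁻³ M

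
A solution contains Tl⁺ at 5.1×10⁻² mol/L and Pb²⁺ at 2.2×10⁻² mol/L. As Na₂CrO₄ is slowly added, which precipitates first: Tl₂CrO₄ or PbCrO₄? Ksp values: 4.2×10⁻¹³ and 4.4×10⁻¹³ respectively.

The threshold for precipitation is Q = Ksp.
For Tl₂CrO₄: [CrO₄²⁻] = (Ksp/[Tl⁺]^2) = 1.6×10⁻¹⁰ mol/L
For PbCrO₄: [CrO₄²⁻] = (Ksp/[Pb²⁺]) = 2.0×10⁻¹¹ mol/L
Since PbCrO₄ needs less CrO₄²⁻ to reach saturation, it precipitates first.

PbCrO₄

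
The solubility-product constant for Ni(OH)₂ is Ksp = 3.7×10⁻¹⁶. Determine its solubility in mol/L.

Ni(OH)₂(s) ⇌ Ni²⁺(aq) + 2 OH⁻(aq)
Call the molar solubility s, so that [Ni²⁺] = s and [OH⁻] = 2s.
Ksp = [Ni²⁺][OH⁻]^2 = s · (2s)^2 = 4s^3
4s^3 = 3.7×10⁻¹⁶  ⇒  s^3 = 9.3×10⁻¹⁷
s = (9.3×10⁻¹⁷)^(1/3) = 4.5×10⁻⁶ M

4.5×10⁻⁶ M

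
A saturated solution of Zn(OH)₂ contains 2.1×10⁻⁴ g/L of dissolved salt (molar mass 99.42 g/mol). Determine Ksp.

Convert to molarity: s = 2.1×10⁻⁴ / 99.42 = 2.112×10⁻⁶ mol/L
Zn(OH)₂(s) ⇌ Zn²⁺(aq) + 2 OH⁻(aq)
For each mole of Zn(OH)₂ that dissolves per liter, [Zn²⁺] = s and [OH⁻] = 2s; let s denote this solubility.
Ksp = [Zn²⁺][OH⁻]^2 = s · (2s)^2 = 4s^3
Ksp = 4 × (2.112×10⁻⁶)^3 = 3.8×10⁻¹⁷

Ksp = 3.8×10⁻¹⁷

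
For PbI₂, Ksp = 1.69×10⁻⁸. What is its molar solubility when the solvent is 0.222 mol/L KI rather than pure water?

PbI₂(s) ⇌ Pb²⁺(aq) + 2 I⁻(aq)
With I⁻ already at 0.222 mol/L and s small, take [I⁻] ≈ 0.222 mol/L and [Pb²⁺] = s.
Ksp = [Pb²⁺][I⁻]^2 = s(0.222)^2
s = 1.69×10⁻⁸ / (0.222)^2 = 3.43×10⁻⁷
s = 3.43×10⁻⁷ mol/L

3.43×10⁻⁷ M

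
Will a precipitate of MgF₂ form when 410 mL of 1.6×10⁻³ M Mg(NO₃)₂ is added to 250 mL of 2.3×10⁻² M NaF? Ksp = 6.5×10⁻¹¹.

Total volume after mixing = 410 + 250 = 660 mL.
[Mg²⁺] = (1.6×10⁻³)(410)/660 = 9.9×10⁻⁴ M
[F⁻] = (2.3×10⁻²)(250)/660 = 8.7×10⁻³ M
Q = [Mg²⁺][F⁻]^2 = 7.5×10⁻⁸
Since Q (7.5×10⁻⁸) exceeds Ksp (6.5×10⁻¹¹), MgF₂ will precipitate.

Yes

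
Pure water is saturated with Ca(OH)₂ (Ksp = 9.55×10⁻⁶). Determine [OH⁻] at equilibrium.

2.67×10⁻² M

Ca(OH)₂(s) ⇌ Ca²⁺(aq) + 2 OH⁻(aq)
Let s be the molar solubility. Then [Ca²⁺] = s and [OH⁻] = 2s.
Ksp = [Ca²⁺][OH⁻]^2 = s · (2s)^2 = 4s^3 = 9.55×10⁻⁶
s = 1.34×10⁻² mol/L
[OH⁻] = 2s = 2.67×10⁻² mol/L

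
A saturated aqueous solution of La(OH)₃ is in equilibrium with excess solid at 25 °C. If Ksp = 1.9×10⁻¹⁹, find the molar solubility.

9.2×10⁻⁶ M

La(OH)₃(s) ⇌ La³⁺(aq) + 3 OH⁻(aq)
For each mole of La(OH)₃ that dissolves per liter, [La³⁺] = s and [OH⁻] = 3s; let s denote this solubility.
Ksp = [La³⁺][OH⁻]^3 = s · (3s)^3 = 27s^4
27s^4 = 1.9×10⁻¹⁹  ⇒  s^4 = 7.0×10⁻²¹
Taking the 4th root, s = 9.2×10⁻⁶ M.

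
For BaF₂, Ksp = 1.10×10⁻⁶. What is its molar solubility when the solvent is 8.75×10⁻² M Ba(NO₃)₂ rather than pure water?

BaF₂(s) ⇌ Ba²⁺(aq) + 2 F⁻(aq)
Ba²⁺ is already present at 8.75×10⁻² M. If s mol/L of BaF₂ dissolves, [F⁻] = 2s while [Ba²⁺] ≈ 8.75×10⁻² M.
Ksp = [Ba²⁺][F⁻]^2 = (8.75×10⁻²)(2s)^2
(2s)^2 = 1.10×10⁻⁶ / (8.75×10⁻²) = 1.26×10⁻⁵
s = 1.77×10⁻³ M

1.77×10⁻³ M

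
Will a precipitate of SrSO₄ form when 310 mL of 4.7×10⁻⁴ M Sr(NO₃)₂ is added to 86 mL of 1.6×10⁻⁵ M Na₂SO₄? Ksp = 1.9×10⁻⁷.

After mixing, V = 310 mL + 86 mL = 396 mL.
[Sr²⁺] = (4.7×10⁻⁴)(310)/396 = 3.7×10⁻⁴ M
[SO₄²⁻] = (1.6×10⁻⁵)(86)/396 = 3.5×10⁻⁶ M
Q = [Sr²⁺][SO₄²⁻] = 1.3×10⁻⁹
Since Q (1.3×10⁻⁹) is less than Ksp (1.9×10⁻⁷), no SrSO₄ precipitates.

No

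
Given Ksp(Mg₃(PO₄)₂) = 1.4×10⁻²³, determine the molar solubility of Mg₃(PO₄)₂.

1.1×10⁻⁵ M

Mg₃(PO₄)₂(s) ⇌ 3 Mg²⁺(aq) + 2 PO₄³⁻(aq)
If s mol/L of Mg₃(PO₄)₂ dissolves, [Mg²⁺] = 3s and [PO₄³⁻] = 2s.
Ksp = [Mg²⁺]^3[PO₄³⁻]^2 = (3s)^3 · (2s)^2 = 108s^5
108s^5 = 1.4×10⁻²³  ⇒  s^5 = 1.3×10⁻²⁵
s = (1.3×10⁻²⁵)^(1/5) = 1.1×10⁻⁵ mol L⁻¹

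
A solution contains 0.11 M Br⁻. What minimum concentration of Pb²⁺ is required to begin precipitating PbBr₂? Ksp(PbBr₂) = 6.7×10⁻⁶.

Precipitation of each salt begins when its ion product equals Ksp.
PbBr₂(s) ⇌ Pb²⁺(aq) + 2 Br⁻(aq)
Ksp = [Pb²⁺][Br⁻]^2 = [Pb²⁺](0.11)^2
[Pb²⁺] = 6.7×10⁻⁶ / (0.11)^2 = 5.5×10⁻⁴
[Pb²⁺] = 5.5×10⁻⁴ M

5.5×10⁻⁴ M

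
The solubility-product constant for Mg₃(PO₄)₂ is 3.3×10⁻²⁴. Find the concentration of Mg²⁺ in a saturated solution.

2.4×10⁻⁵ M

Mg₃(PO₄)₂(s) ⇌ 3 Mg²⁺(aq) + 2 PO₄³⁻(aq)
With molar solubility s: [Mg²⁺] = 3s, [PO₄³⁻] = 2s.
Ksp = [Mg²⁺]^3[PO₄³⁻]^2 = (3s)^3 · (2s)^2 = 108s^5 = 3.3×10⁻²⁴
s = 7.9×10⁻⁶ M
[Mg²⁺] = 3s = 2.4×10⁻⁵ M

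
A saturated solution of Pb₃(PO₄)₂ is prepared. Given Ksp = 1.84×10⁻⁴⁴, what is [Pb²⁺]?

2.11×10⁻⁹ M

Pb₃(PO₄)₂(s) ⇌ 3 Pb²⁺(aq) + 2 PO₄³⁻(aq)
Let s be the molar solubility. Then [Pb²⁺] = 3s and [PO₄³⁻] = 2s.
Ksp = [Pb²⁺]^3[PO₄³⁻]^2 = (3s)^3 · (2s)^2 = 108s^5 = 1.84×10⁻⁴⁴
s = 7.02×10⁻¹⁰ mol/L
[Pb²⁺] = 3s = 2.11×10⁻⁹ mol/L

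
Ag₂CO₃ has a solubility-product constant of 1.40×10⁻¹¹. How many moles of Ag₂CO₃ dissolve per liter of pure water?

Ag₂CO₃(s) ⇌ 2 Ag⁺(aq) + CO₃²⁻(aq)
Let s be the molar solubility. Then [Ag⁺] = 2s and [CO₃²⁻] = s.
Ksp = [Ag⁺]^2[CO₃²⁻] = (2s)^2 · s = 4s^3
4s^3 = 1.40×10⁻¹¹  ⇒  s^3 = 3.50×10⁻¹²
s = 1.52×10⁻⁴ M

1.52×10⁻⁴ M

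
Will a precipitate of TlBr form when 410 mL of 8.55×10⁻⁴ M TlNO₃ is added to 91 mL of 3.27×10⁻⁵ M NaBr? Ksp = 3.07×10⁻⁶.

No

The combined volume is 501 mL.
[Tl⁺] = (8.55×10⁻⁴)(410)/501 = 7.00×10⁻⁴ M
[Br⁻] = (3.27×10⁻⁵)(91)/501 = 5.94×10⁻⁶ M
Q = [Tl⁺][Br⁻] = 4.16×10⁻⁹
Q < Ksp (4.16×10⁻⁹ vs 3.07×10⁻⁶); the solution remains unsaturated and no precipitate forms.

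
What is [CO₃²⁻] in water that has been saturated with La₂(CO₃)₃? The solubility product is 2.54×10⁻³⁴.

2.25×10⁻⁷ M

La₂(CO₃)₃(s) ⇌ 2 La³⁺(aq) + 3 CO₃²⁻(aq)
If s mol/L of La₂(CO₃)₃ dissolves, [La³⁺] = 2s and [CO₃²⁻] = 3s.
Ksp = [La³⁺]^2[CO₃²⁻]^3 = (2s)^2 · (3s)^3 = 108s^5 = 2.54×10⁻³⁴
s = 7.49×10⁻⁸ mol/L
[CO₃²⁻] = 3s = 2.25×10⁻⁷ mol/L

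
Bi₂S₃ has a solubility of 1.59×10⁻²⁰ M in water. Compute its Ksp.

Bi₂S₃(s) ⇌ 2 Bi³⁺(aq) + 3 S²⁻(aq)
Call the molar solubility s, so that [Bi³⁺] = 2s and [S²⁻] = 3s.
Ksp = [Bi³⁺]^2[S²⁻]^3 = (2s)^2 · (3s)^3 = 108s^5
Ksp = 108 × (1.59×10⁻²⁰)^5 = 1.10×10⁻⁹⁷

Ksp = 1.10×10⁻⁹⁷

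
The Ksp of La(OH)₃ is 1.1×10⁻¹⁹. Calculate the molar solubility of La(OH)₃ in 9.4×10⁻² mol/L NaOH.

La(OH)₃(s) ⇌ La³⁺(aq) + 3 OH⁻(aq)
The solution already contains OH⁻ at 9.4×10⁻² mol/L. Let s be the molar solubility of La(OH)₃.
[OH⁻] ≈ 9.4×10⁻² mol/L (common ion dominates); [La³⁺] = s.
Ksp = [La³⁺][OH⁻]^3 = s(9.4×10⁻²)^3
s = 1.1×10⁻¹⁹ / (9.4×10⁻²)^3 = 1.3×10⁻¹⁶
s = 1.3×10⁻¹⁶ mol/L

1.3×10⁻¹⁶ M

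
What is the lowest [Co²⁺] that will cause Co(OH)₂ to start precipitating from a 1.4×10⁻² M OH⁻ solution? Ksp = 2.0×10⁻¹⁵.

Each salt precipitates once Q = Ksp for that salt.
Co(OH)₂(s) ⇌ Co²⁺(aq) + 2 OH⁻(aq)
Ksp = [Co²⁺][OH⁻]^2 = [Co²⁺](1.4×10⁻²)^2
[Co²⁺] = 2.0×10⁻¹⁵ / (1.4×10⁻²)^2 = 1.0×10⁻¹¹
[Co²⁺] = 1.0×10⁻¹¹ M

1.0×10⁻¹¹ M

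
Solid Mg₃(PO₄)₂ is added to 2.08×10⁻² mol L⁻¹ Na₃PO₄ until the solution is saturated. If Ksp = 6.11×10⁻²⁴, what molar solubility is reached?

Mg₃(PO₄)₂(s) ⇌ 3 Mg²⁺(aq) + 2 PO₄³⁻(aq)
The solution already contains PO₄³⁻ at 2.08×10⁻² mol L⁻¹. Let s be the molar solubility of Mg₃(PO₄)₂.
[PO₄³⁻] ≈ 2.08×10⁻² mol L⁻¹ (common ion dominates); [Mg²⁺] = 3s.
Ksp = [Mg²⁺]^3[PO₄³⁻]^2 = (3s)^3(2.08×10⁻²)^2
(3s)^3 = 6.11×10⁻²⁴ / (2.08×10⁻²)^2 = 1.41×10⁻²⁰
s = 8.06×10⁻⁸ mol L⁻¹

8.06×10⁻⁸ M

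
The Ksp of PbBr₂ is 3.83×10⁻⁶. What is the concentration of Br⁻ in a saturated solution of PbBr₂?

1.97×10⁻² M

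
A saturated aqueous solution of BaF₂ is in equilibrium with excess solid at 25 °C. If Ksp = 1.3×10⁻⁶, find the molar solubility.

BaF₂(s) ⇌ Ba²⁺(aq) + 2 F⁻(aq)
Call the molar solubility s, so that [Ba²⁺] = s and [F⁻] = 2s.
Ksp = [Ba²⁺][F⁻]^2 = s · (2s)^2 = 4s^3
4s^3 = 1.3×10⁻⁶  ⇒  s^3 = 3.3×10⁻⁷
Taking the 3rd root, s = 6.9×10⁻³ mol/L.

6.9×10⁻³ M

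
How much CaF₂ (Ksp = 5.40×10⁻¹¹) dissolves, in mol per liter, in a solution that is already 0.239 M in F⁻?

9.45×10⁻¹⁰ M

CaF₂(s) ⇌ Ca²⁺(aq) + 2 F⁻(aq)
F⁻ is already present at 0.239 M. If s mol/L of CaF₂ dissolves, [Ca²⁺] = s while [F⁻] ≈ 0.239 M.
Ksp = [Ca²⁺][F⁻]^2 = s(0.239)^2
s = 5.40×10⁻¹¹ / (0.239)^2 = 9.45×10⁻¹⁰
s = 9.45×10⁻¹⁰ M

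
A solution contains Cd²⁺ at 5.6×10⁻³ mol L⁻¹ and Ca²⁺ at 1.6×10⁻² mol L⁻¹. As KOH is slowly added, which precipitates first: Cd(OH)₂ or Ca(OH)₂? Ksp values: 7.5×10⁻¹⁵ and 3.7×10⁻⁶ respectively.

Cd(OH)₂

Precipitation of each salt begins when its ion product equals Ksp.
For Cd(OH)₂: [OH⁻] = (Ksp/[Cd²⁺])^(1/2) = 1.2×10⁻⁶ mol L⁻¹
For Ca(OH)₂: [OH⁻] = (Ksp/[Ca²⁺])^(1/2) = 1.5×10⁻² mol L⁻¹
Since Cd(OH)₂ needs less OH⁻ to reach saturation, it precipitates first.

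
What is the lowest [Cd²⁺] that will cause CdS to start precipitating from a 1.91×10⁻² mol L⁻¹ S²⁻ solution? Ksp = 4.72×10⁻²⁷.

2.47×10⁻²⁵ M

The threshold for precipitation is Q = Ksp.
CdS(s) ⇌ Cd²⁺(aq) + S²⁻(aq)
Ksp = [Cd²⁺][S²⁻] = [Cd²⁺](1.91×10⁻²)
[Cd²⁺] = 4.72×10⁻²⁷ / (1.91×10⁻²) = 2.47×10⁻²⁵
[Cd²⁺] = 2.47×10⁻²⁵ mol L⁻¹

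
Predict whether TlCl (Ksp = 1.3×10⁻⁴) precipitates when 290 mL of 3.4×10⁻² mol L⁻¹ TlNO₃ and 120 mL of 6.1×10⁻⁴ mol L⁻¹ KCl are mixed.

No

After mixing, V = 290 mL + 120 mL = 410 mL.
[Tl⁺] = (3.4×10⁻²)(290)/410 = 2.4×10⁻² mol L⁻¹
[Cl⁻] = (6.1×10⁻⁴)(120)/410 = 1.8×10⁻⁴ mol L⁻¹
Q = [Tl⁺][Cl⁻] = 4.3×10⁻⁶
Since Q (4.3×10⁻⁶) is less than Ksp (1.3×10⁻⁴), no TlCl precipitates.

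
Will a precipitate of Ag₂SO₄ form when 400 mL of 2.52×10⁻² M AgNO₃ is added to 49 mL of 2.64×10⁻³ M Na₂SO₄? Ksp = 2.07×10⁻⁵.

No

Total volume after mixing = 400 + 49 = 449 mL.
[Ag⁺] = (2.52×10⁻²)(400)/449 = 2.24×10⁻² M
[SO₄²⁻] = (2.64×10⁻³)(49)/449 = 2.88×10⁻⁴ M
Q = [Ag⁺]^2[SO₄²⁻] = 1.45×10⁻⁷
Q < Ksp (1.45×10⁻⁷ vs 2.07×10⁻⁵); the solution remains unsaturated and no precipitate forms.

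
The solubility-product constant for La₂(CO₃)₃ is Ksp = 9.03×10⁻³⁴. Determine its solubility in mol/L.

La₂(CO₃)₃(s) ⇌ 2 La³⁺(aq) + 3 CO₃²⁻(aq)
If s mol/L of La₂(CO₃)₃ dissolves, [La³⁺] = 2s and [CO₃²⁻] = 3s.
Ksp = [La³⁺]^2[CO₃²⁻]^3 = (2s)^2 · (3s)^3 = 108s^5
108s^5 = 9.03×10⁻³⁴  ⇒  s^5 = 8.36×10⁻³⁶
Taking the 5th root, s = 9.65×10⁻⁸ mol/L.

9.65×10⁻⁸ M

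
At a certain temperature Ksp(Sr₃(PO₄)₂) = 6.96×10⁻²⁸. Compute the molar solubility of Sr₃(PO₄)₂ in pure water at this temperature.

1.45×10⁻⁶ M

Sr₃(PO₄)₂(s) ⇌ 3 Sr²⁺(aq) + 2 PO₄³⁻(aq)
Call the molar solubility s, so that [Sr²⁺] = 3s and [PO₄³⁻] = 2s.
Ksp = [Sr²⁺]^3[PO₄³⁻]^2 = (3s)^3 · (2s)^2 = 108s^5
108s^5 = 6.96×10⁻²⁸  ⇒  s^5 = 6.44×10⁻³⁰
s = 1.45×10⁻⁶ mol/L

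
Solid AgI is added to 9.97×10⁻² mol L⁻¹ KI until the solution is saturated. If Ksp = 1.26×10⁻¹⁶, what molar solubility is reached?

1.26×10⁻¹⁵ M

AgI(s) ⇌ Ag⁺(aq) + I⁻(aq)
With I⁻ already at 9.97×10⁻² mol L⁻¹ and s small, take [I⁻] ≈ 9.97×10⁻² mol L⁻¹ and [Ag⁺] = s.
Ksp = [Ag⁺][I⁻] = s(9.97×10⁻²)
s = 1.26×10⁻¹⁶ / (9.97×10⁻²) = 1.26×10⁻¹⁵
s = 1.26×10⁻¹⁵ mol L⁻¹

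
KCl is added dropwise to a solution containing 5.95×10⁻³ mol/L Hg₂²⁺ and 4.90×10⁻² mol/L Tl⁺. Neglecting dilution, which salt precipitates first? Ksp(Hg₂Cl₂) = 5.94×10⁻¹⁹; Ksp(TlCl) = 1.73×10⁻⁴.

Hg₂Cl₂

The threshold for precipitation is Q = Ksp.
For Hg₂Cl₂: [Cl⁻] = (Ksp/[Hg₂²⁺])^(1/2) = 9.99×10⁻⁹ mol/L
For TlCl: [Cl⁻] = (Ksp/[Tl⁺]) = 3.53×10⁻³ mol/L
The smaller threshold [Cl⁻] is reached first, so Hg₂Cl₂ precipitates first.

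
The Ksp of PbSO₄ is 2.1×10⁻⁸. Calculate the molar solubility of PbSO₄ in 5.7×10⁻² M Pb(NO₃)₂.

3.7×10⁻⁷ M

PbSO₄(s) ⇌ Pb²⁺(aq) + SO₄²⁻(aq)
Let s be the solubility of PbSO₄ here. The common ion gives [Pb²⁺] ≈ 5.7×10⁻² M, and [SO₄²⁻] = s.
Ksp = [Pb²⁺][SO₄²⁻] = (5.7×10⁻²)s
s = 2.1×10⁻⁸ / (5.7×10⁻²) = 3.7×10⁻⁷
s = 3.7×10⁻⁷ M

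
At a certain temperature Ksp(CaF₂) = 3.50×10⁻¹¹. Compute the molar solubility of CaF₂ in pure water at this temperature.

2.06×10⁻⁴ M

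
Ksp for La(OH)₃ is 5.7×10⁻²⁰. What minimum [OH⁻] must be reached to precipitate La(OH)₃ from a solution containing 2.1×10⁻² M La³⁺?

Precipitation of each salt begins when its ion product equals Ksp.
La(OH)₃(s) ⇌ La³⁺(aq) + 3 OH⁻(aq)
Ksp = [La³⁺][OH⁻]^3 = [OH⁻]^3(2.1×10⁻²)
[OH⁻]^3 = 5.7×10⁻²⁰ / (2.1×10⁻²) = 2.7×10⁻¹⁸
[OH⁻] = 1.4×10⁻⁶ M

1.4×10⁻⁶ M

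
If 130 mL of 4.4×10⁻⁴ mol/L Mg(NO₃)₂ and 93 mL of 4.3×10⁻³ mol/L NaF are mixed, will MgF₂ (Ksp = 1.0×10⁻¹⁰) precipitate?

After mixing, V = 130 mL + 93 mL = 223 mL.
[Mg²⁺] = (4.4×10⁻⁴)(130)/223 = 2.6×10⁻⁴ mol/L
[F⁻] = (4.3×10⁻³)(93)/223 = 1.8×10⁻³ mol/L
Q = [Mg²⁺][F⁻]^2 = 8.2×10⁻¹⁰
Because Q > Ksp (8.2×10⁻¹⁰ vs 1.0×10⁻¹⁰), a precipitate of MgF₂ forms.

Yes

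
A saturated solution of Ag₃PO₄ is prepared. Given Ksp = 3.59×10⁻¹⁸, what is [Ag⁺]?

Ag₃PO₄(s) ⇌ 3 Ag⁺(aq) + PO₄³⁻(aq)
Call the molar solubility s, so that [Ag⁺] = 3s and [PO₄³⁻] = s.
Ksp = [Ag⁺]^3[PO₄³⁻] = (3s)^3 · s = 27s^4 = 3.59×10⁻¹⁸
s = 1.91×10⁻⁵ M
[Ag⁺] = 3s = 5.73×10⁻⁵ M

5.73×10⁻⁵ M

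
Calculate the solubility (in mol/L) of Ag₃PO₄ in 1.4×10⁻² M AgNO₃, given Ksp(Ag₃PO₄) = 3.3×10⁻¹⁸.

1.2×10⁻¹² M

Ag₃PO₄(s) ⇌ 3 Ag⁺(aq) + PO₄³⁻(aq)
With Ag⁺ already at 1.4×10⁻² M and s small, take [Ag⁺] ≈ 1.4×10⁻² M and [PO₄³⁻] = s.
Ksp = [Ag⁺]^3[PO₄³⁻] = (1.4×10⁻²)^3s
s = 3.3×10⁻¹⁸ / (1.4×10⁻²)^3 = 1.2×10⁻¹²
s = 1.2×10⁻¹² M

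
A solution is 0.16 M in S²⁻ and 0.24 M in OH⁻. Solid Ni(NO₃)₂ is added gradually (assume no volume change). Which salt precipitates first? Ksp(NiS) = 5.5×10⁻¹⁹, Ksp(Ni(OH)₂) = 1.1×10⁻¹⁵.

Precipitation begins when Q = Ksp.
For NiS: [Ni²⁺] = (Ksp/[S²⁻]) = 3.4×10⁻¹⁸ M
For Ni(OH)₂: [Ni²⁺] = (Ksp/[OH⁻]^2) = 1.9×10⁻¹⁴ M
NiS requires the lower [Ni²⁺], so it precipitates first.

NiS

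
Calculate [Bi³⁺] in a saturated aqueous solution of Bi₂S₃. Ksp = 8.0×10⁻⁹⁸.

Bi₂S₃(s) ⇌ 2 Bi³⁺(aq) + 3 S²⁻(aq)
Call the molar solubility s, so that [Bi³⁺] = 2s and [S²⁻] = 3s.
Ksp = [Bi³⁺]^2[S²⁻]^3 = (2s)^2 · (3s)^3 = 108s^5 = 8.0×10⁻⁹⁸
s = 1.5×10⁻²⁰ M
[Bi³⁺] = 2s = 3.0×10⁻²⁰ M

3.0×10⁻²⁰ M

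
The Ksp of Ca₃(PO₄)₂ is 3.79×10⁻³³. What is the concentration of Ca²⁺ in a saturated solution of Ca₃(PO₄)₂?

Ca₃(PO₄)₂(s) ⇌ 3 Ca²⁺(aq) + 2 PO₄³⁻(aq)
With molar solubility s: [Ca²⁺] = 3s, [PO₄³⁻] = 2s.
Ksp = [Ca²⁺]^3[PO₄³⁻]^2 = (3s)^3 · (2s)^2 = 108s^5 = 3.79×10⁻³³
s = 1.29×10⁻⁷ mol/L
[Ca²⁺] = 3s = 3.86×10⁻⁷ mol/L

3.86×10⁻⁷ M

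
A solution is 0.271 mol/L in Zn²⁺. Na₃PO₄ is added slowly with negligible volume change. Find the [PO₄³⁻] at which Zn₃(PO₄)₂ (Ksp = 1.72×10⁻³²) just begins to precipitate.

9.30×10⁻¹⁶ M

The threshold for precipitation is Q = Ksp.
Zn₃(PO₄)₂(s) ⇌ 3 Zn²⁺(aq) + 2 PO₄³⁻(aq)
Ksp = [Zn²⁺]^3[PO₄³⁻]^2 = [PO₄³⁻]^2(0.271)^3
[PO₄³⁻]^2 = 1.72×10⁻³² / (0.271)^3 = 8.64×10⁻³¹
[PO₄³⁻] = 9.30×10⁻¹⁶ mol/L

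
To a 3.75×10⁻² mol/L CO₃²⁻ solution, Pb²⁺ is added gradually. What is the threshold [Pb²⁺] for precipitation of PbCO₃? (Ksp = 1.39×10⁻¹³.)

3.71×10⁻¹² M

A salt starts to precipitate once the ion product Q reaches its Ksp.
PbCO₃(s) ⇌ Pb²⁺(aq) + CO₃²⁻(aq)
Ksp = [Pb²⁺][CO₃²⁻] = [Pb²⁺](3.75×10⁻²)
[Pb²⁺] = 1.39×10⁻¹³ / (3.75×10⁻²) = 3.71×10⁻¹²
[Pb²⁺] = 3.71×10⁻¹² mol/L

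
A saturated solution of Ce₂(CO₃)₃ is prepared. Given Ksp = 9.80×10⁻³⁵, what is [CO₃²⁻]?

Ce₂(CO₃)₃(s) ⇌ 2 Ce³⁺(aq) + 3 CO₃²⁻(aq)
For each mole of Ce₂(CO₃)₃ that dissolves per liter, [Ce³⁺] = 2s and [CO₃²⁻] = 3s; let s denote this solubility.
Ksp = [Ce³⁺]^2[CO₃²⁻]^3 = (2s)^2 · (3s)^3 = 108s^5 = 9.80×10⁻³⁵
s = 6.19×10⁻⁸ M
[CO₃²⁻] = 3s = 1.86×10⁻⁷ M

1.86×10⁻⁷ M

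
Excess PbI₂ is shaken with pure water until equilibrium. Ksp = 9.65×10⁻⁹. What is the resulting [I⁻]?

PbI₂(s) ⇌ Pb²⁺(aq) + 2 I⁻(aq)
If s mol/L of PbI₂ dissolves, [Pb²⁺] = s and [I⁻] = 2s.
Ksp = [Pb²⁺][I⁻]^2 = s · (2s)^2 = 4s^3 = 9.65×10⁻⁹
s = 1.34×10⁻³ mol L⁻¹
[I⁻] = 2s = 2.68×10⁻³ mol L⁻¹

2.68×10⁻³ M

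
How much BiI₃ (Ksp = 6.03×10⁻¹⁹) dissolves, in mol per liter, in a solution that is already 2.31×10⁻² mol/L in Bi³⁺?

BiI₃(s) ⇌ Bi³⁺(aq) + 3 I⁻(aq)
The solution already contains Bi³⁺ at 2.31×10⁻² mol/L. Let s be the molar solubility of BiI₃.
[Bi³⁺] ≈ 2.31×10⁻² mol/L (common ion dominates); [I⁻] = 3s.
Ksp = [Bi³⁺][I⁻]^3 = (2.31×10⁻²)(3s)^3
(3s)^3 = 6.03×10⁻¹⁹ / (2.31×10⁻²) = 2.61×10⁻¹⁷
s = 9.89×10⁻⁷ mol/L

9.89×10⁻⁷ M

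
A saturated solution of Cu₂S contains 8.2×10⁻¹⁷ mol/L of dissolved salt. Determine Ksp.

Cu₂S(s) ⇌ 2 Cu⁺(aq) + S²⁻(aq)
Call the molar solubility s, so that [Cu⁺] = 2s and [S²⁻] = s.
Ksp = [Cu⁺]^2[S²⁻] = (2s)^2 · s = 4s^3
Ksp = 4 × (8.2×10⁻¹⁷)^3 = 2.2×10⁻⁴⁸

Ksp = 2.2×10⁻⁴⁸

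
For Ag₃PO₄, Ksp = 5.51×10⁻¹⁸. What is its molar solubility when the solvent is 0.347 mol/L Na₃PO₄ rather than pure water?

8.38×10⁻⁷ M

Ag₃PO₄(s) ⇌ 3 Ag⁺(aq) + PO₄³⁻(aq)
The solution already contains PO₄³⁻ at 0.347 mol/L. Let s be the molar solubility of Ag₃PO₄.
[PO₄³⁻] ≈ 0.347 mol/L (common ion dominates); [Ag⁺] = 3s.
Ksp = [Ag⁺]^3[PO₄³⁻] = (3s)^3(0.347)
(3s)^3 = 5.51×10⁻¹⁸ / (0.347) = 1.59×10⁻¹⁷
s = 8.38×10⁻⁷ mol/L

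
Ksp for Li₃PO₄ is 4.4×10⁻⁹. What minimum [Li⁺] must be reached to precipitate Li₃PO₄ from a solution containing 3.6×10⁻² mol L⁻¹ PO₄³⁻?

5.0×10⁻³ M

Precipitation begins when Q = Ksp.
Li₃PO₄(s) ⇌ 3 Li⁺(aq) + PO₄³⁻(aq)
Ksp = [Li⁺]^3[PO₄³⁻] = [Li⁺]^3(3.6×10⁻²)
[Li⁺]^3 = 4.4×10⁻⁹ / (3.6×10⁻²) = 1.2×10⁻⁷
[Li⁺] = 5.0×10⁻³ mol L⁻¹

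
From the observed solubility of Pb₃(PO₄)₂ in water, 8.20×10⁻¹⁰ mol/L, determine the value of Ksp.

Ksp = 4.00×10⁻⁴⁴

Pb₃(PO₄)₂(s) ⇌ 3 Pb²⁺(aq) + 2 PO₄³⁻(aq)
Let s be the molar solubility. Then [Pb²⁺] = 3s and [PO₄³⁻] = 2s.
Ksp = [Pb²⁺]^3[PO₄³⁻]^2 = (3s)^3 · (2s)^2 = 108s^5
Ksp = 108 × (8.20×10⁻¹⁰)^5 = 4.00×10⁻⁴⁴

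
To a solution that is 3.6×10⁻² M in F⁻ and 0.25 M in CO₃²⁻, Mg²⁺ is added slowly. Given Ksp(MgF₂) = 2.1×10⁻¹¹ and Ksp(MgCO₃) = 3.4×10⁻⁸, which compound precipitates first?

Precipitation of each salt begins when its ion product equals Ksp.
For MgF₂: [Mg²⁺] = (Ksp/[F⁻]^2) = 1.6×10⁻⁸ M
For MgCO₃: [Mg²⁺] = (Ksp/[CO₃²⁻]) = 1.4×10⁻⁷ M
Since MgF₂ needs less Mg²⁺ to reach saturation, it precipitates first.

MgF₂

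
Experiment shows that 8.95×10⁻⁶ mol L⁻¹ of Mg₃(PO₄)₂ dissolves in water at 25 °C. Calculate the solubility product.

Ksp = 6.20×10⁻²⁴

Mg₃(PO₄)₂(s) ⇌ 3 Mg²⁺(aq) + 2 PO₄³⁻(aq)
With molar solubility s: [Mg²⁺] = 3s, [PO₄³⁻] = 2s.
Ksp = [Mg²⁺]^3[PO₄³⁻]^2 = (3s)^3 · (2s)^2 = 108s^5
Ksp = 108 × (8.95×10⁻⁶)^5 = 6.20×10⁻²⁴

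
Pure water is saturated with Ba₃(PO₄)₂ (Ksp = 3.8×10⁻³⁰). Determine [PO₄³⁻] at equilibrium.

Ba₃(PO₄)₂(s) ⇌ 3 Ba²⁺(aq) + 2 PO₄³⁻(aq)
For each mole of Ba₃(PO₄)₂ that dissolves per liter, [Ba²⁺] = 3s and [PO₄³⁻] = 2s; let s denote this solubility.
Ksp = [Ba²⁺]^3[PO₄³⁻]^2 = (3s)^3 · (2s)^2 = 108s^5 = 3.8×10⁻³⁰
s = 5.1×10⁻⁷ mol/L
[PO₄³⁻] = 2s = 1.0×10⁻⁶ mol/L

1.0×10⁻⁶ M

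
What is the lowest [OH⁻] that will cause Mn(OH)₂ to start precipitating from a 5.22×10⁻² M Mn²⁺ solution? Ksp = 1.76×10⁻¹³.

Precipitation begins when Q = Ksp.
Mn(OH)₂(s) ⇌ Mn²⁺(aq) + 2 OH⁻(aq)
Ksp = [Mn²⁺][OH⁻]^2 = [OH⁻]^2(5.22×10⁻²)
[OH⁻]^2 = 1.76×10⁻¹³ / (5.22×10⁻²) = 3.37×10⁻¹²
[OH⁻] = 1.84×10⁻⁶ M

1.84×10⁻⁶ M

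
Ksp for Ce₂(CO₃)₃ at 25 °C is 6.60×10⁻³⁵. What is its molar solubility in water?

5.72×10⁻⁸ M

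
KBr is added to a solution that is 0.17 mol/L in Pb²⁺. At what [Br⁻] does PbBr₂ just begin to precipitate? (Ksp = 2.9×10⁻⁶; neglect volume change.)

Precipitation of each salt begins when its ion product equals Ksp.
PbBr₂(s) ⇌ Pb²⁺(aq) + 2 Br⁻(aq)
Ksp = [Pb²⁺][Br⁻]^2 = [Br⁻]^2(0.17)
[Br⁻]^2 = 2.9×10⁻⁶ / (0.17) = 1.7×10⁻⁵
[Br⁻] = 4.1×10⁻³ mol/L

4.1×10⁻³ M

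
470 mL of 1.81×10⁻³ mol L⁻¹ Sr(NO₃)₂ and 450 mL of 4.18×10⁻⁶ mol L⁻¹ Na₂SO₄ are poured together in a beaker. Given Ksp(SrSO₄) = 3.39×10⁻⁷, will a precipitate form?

Total volume after mixing = 470 + 450 = 920 mL.
[Sr²⁺] = (1.81×10⁻³)(470)/920 = 9.25×10⁻⁴ mol L⁻¹
[SO₄²⁻] = (4.18×10⁻⁶)(450)/920 = 2.04×10⁻⁶ mol L⁻¹
Q = [Sr²⁺][SO₄²⁻] = 1.89×10⁻⁹
Q < Ksp (1.89×10⁻⁹ vs 3.39×10⁻⁷); the solution remains unsaturated and no precipitate forms.

No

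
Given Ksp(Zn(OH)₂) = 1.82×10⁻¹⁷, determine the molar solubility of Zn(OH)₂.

1.66×10⁻⁶ M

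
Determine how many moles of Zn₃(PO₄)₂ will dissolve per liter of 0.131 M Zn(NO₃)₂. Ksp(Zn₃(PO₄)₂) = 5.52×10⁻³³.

7.83×10⁻¹⁶ M

Zn₃(PO₄)₂(s) ⇌ 3 Zn²⁺(aq) + 2 PO₄³⁻(aq)
Zn²⁺ is already present at 0.131 M. If s mol/L of Zn₃(PO₄)₂ dissolves, [PO₄³⁻] = 2s while [Zn²⁺] ≈ 0.131 M.
Ksp = [Zn²⁺]^3[PO₄³⁻]^2 = (0.131)^3(2s)^2
(2s)^2 = 5.52×10⁻³³ / (0.131)^3 = 2.46×10⁻³⁰
s = 7.83×10⁻¹⁶ M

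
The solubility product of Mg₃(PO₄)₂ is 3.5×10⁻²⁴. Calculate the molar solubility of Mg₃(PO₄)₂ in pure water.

8.0×10⁻⁶ M

Mg₃(PO₄)₂(s) ⇌ 3 Mg²⁺(aq) + 2 PO₄³⁻(aq)
Call the molar solubility s, so that [Mg²⁺] = 3s and [PO₄³⁻] = 2s.
Ksp = [Mg²⁺]^3[PO₄³⁻]^2 = (3s)^3 · (2s)^2 = 108s^5
108s^5 = 3.5×10⁻²⁴  ⇒  s^5 = 3.2×10⁻²⁶
s = 8.0×10⁻⁶ M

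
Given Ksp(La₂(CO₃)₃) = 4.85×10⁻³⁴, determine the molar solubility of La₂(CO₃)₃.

8.52×10⁻⁸ M

La₂(CO₃)₃(s) ⇌ 2 La³⁺(aq) + 3 CO₃²⁻(aq)
If s mol/L of La₂(CO₃)₃ dissolves, [La³⁺] = 2s and [CO₃²⁻] = 3s.
Ksp = [La³⁺]^2[CO₃²⁻]^3 = (2s)^2 · (3s)^3 = 108s^5
108s^5 = 4.85×10⁻³⁴  ⇒  s^5 = 4.49×10⁻³⁶
s = (4.49×10⁻³⁶)^(1/5) = 8.52×10⁻⁸ mol/L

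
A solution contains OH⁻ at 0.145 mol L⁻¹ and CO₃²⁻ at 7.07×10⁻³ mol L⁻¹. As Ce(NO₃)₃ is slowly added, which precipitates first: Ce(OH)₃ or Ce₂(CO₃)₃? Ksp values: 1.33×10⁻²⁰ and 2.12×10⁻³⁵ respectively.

Each salt precipitates once Q = Ksp for that salt.
For Ce(OH)₃: [Ce³⁺] = (Ksp/[OH⁻]^3) = 4.36×10⁻¹⁸ mol L⁻¹
For Ce₂(CO₃)₃: [Ce³⁺] = (Ksp/[CO₃²⁻]^3)^(1/2) = 7.75×10⁻¹⁵ mol L⁻¹
Since Ce(OH)₃ needs less Ce³⁺ to reach saturation, it precipitates first.

Ce(OH)₃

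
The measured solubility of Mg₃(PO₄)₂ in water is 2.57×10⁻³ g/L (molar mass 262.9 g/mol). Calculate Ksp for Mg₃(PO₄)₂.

Ksp = 9.64×10⁻²⁴

Molar solubility s = (2.57×10⁻³ g/L) / (262.9 g/mol) = 9.7756×10⁻⁶ mol/L
Mg₃(PO₄)₂(s) ⇌ 3 Mg²⁺(aq) + 2 PO₄³⁻(aq)
Call the molar solubility s, so that [Mg²⁺] = 3s and [PO₄³⁻] = 2s.
Ksp = [Mg²⁺]^3[PO₄³⁻]^2 = (3s)^3 · (2s)^2 = 108s^5
Ksp = 108 × (9.7756×10⁻⁶)^5 = 9.64×10⁻²⁴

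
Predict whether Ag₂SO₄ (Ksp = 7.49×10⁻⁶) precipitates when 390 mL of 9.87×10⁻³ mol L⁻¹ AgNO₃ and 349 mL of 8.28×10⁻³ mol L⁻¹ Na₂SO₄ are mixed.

After mixing, V = 390 mL + 349 mL = 739 mL.
[Ag⁺] = (9.87×10⁻³)(390)/739 = 5.21×10⁻³ mol L⁻¹
[SO₄²⁻] = (8.28×10⁻³)(349)/739 = 3.91×10⁻³ mol L⁻¹
Q = [Ag⁺]^2[SO₄²⁻] = 1.06×10⁻⁷
Q = 1.06×10⁻⁷ < Ksp = 7.49×10⁻⁶, so the solution is unsaturated and no precipitate forms.

No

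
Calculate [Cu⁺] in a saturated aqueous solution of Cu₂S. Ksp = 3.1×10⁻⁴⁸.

1.8×10⁻¹⁶ M

Cu₂S(s) ⇌ 2 Cu⁺(aq) + S²⁻(aq)
With molar solubility s: [Cu⁺] = 2s, [S²⁻] = s.
Ksp = [Cu⁺]^2[S²⁻] = (2s)^2 · s = 4s^3 = 3.1×10⁻⁴⁸
s = 9.2×10⁻¹⁷ mol L⁻¹
[Cu⁺] = 2s = 1.8×10⁻¹⁶ mol L⁻¹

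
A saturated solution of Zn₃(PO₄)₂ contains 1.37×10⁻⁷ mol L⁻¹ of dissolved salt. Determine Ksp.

Ksp = 5.21×10⁻³³

Zn₃(PO₄)₂(s) ⇌ 3 Zn²⁺(aq) + 2 PO₄³⁻(aq)
With molar solubility s: [Zn²⁺] = 3s, [PO₄³⁻] = 2s.
Ksp = [Zn²⁺]^3[PO₄³⁻]^2 = (3s)^3 · (2s)^2 = 108s^5
Ksp = 108 × (1.37×10⁻⁷)^5 = 5.21×10⁻³³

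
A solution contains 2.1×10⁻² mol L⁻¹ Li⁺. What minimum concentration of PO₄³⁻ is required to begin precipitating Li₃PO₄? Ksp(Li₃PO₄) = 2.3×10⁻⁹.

2.5×10⁻⁴ M

Each salt precipitates once Q = Ksp for that salt.
Li₃PO₄(s) ⇌ 3 Li⁺(aq) + PO₄³⁻(aq)
Ksp = [Li⁺]^3[PO₄³⁻] = [PO₄³⁻](2.1×10⁻²)^3
[PO₄³⁻] = 2.3×10⁻⁹ / (2.1×10⁻²)^3 = 2.5×10⁻⁴
[PO₄³⁻] = 2.5×10⁻⁴ mol L⁻¹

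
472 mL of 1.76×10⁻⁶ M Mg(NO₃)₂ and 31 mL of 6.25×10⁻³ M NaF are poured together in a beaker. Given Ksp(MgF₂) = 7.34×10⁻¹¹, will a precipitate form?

The combined volume is 503 mL.
[Mg²⁺] = (1.76×10⁻⁶)(472)/503 = 1.65×10⁻⁶ M
[F⁻] = (6.25×10⁻³)(31)/503 = 3.85×10⁻⁴ M
Q = [Mg²⁺][F⁻]^2 = 2.45×10⁻¹³
Since Q (2.45×10⁻¹³) is less than Ksp (7.34×10⁻¹¹), no MgF₂ precipitates.

No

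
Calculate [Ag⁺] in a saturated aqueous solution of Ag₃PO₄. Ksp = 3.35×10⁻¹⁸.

5.63×10⁻⁵ M

Ag₃PO₄(s) ⇌ 3 Ag⁺(aq) + PO₄³⁻(aq)
Call the molar solubility s, so that [Ag⁺] = 3s and [PO₄³⁻] = s.
Ksp = [Ag⁺]^3[PO₄³⁻] = (3s)^3 · s = 27s^4 = 3.35×10⁻¹⁸
s = 1.88×10⁻⁵ mol/L
[Ag⁺] = 3s = 5.63×10⁻⁵ mol/L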